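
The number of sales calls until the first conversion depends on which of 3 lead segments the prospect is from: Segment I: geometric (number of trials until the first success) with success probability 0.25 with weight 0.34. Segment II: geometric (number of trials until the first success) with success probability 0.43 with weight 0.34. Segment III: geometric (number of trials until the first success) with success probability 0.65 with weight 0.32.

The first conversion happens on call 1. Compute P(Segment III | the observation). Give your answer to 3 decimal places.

Posterior ∝ prior × likelihood, so P(k | x) ∝ P(Z=k) f_k(x); normalise over all components.
Evaluate each component's likelihood at the observed value:
  p_I = 0.25
  p_II = 0.43
  p_III = 0.65
Weight by the priors:
  P(Z=I)·p_I = 0.34 × 0.25 = 0.085
  P(Z=II)·p_II = 0.34 × 0.43 = 0.1462
  P(Z=III)·p_III = 0.32 × 0.65 = 0.208
Normaliser: 0.085 + 0.1462 + 0.208 = 0.4392
P(Segment III | data) = 0.208 / 0.4392 ≈ 0.474

0.474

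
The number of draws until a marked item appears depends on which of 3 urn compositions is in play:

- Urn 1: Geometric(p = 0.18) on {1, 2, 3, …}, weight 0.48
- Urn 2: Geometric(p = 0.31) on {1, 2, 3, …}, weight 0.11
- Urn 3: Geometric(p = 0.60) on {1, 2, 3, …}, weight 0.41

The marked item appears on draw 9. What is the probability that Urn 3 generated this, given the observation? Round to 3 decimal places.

0.008

P(component k | x) = P(Z=k)·f_k(x) / marginal(x), where marginal(x) = Σ_j P(Z=j)·f_j(x).
Component likelihoods at x = 9:
  p_1 = 0.0367945
  p_2 = 0.0159277
  p_3 = 0.000393216
Unnormalised posteriors:
  P(Z=1)·p_1 = 0.48 × 0.0367945 = 0.0176614
  P(Z=2)·p_2 = 0.11 × 0.0159277 = 0.00175205
  P(Z=3)·p_3 = 0.41 × 0.000393216 = 0.000161219
Marginal: 0.0176614 + 0.00175205 + 0.000161219 = 0.0195746
Responsibility of Urn 3: 0.000161219 / 0.0195746 ≈ 0.008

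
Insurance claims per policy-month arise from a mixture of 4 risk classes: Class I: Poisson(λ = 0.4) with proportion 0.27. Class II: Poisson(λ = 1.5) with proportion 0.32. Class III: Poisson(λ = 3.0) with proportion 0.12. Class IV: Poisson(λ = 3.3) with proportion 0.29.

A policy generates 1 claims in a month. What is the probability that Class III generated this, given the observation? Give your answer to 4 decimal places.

The responsibility of component k is π_k f_k(x) divided by Σ_j π_j f_j(x).
Evaluate each component's likelihood at the observed value:
  L_I = 0.268128
  L_II = 0.334695
  L_III = 0.149361
  L_IV = 0.121714
Unnormalised posteriors:
  π_I·L_I = 0.27 × 0.268128 = 0.0723946
  π_II·L_II = 0.32 × 0.334695 = 0.107102
  π_III·L_III = 0.12 × 0.149361 = 0.0179233
  π_IV·L_IV = 0.29 × 0.121714 = 0.0352972
Marginal: 0.0723946 + 0.107102 + 0.0179233 + 0.0352972 = 0.232718
P(Class III | x) ≈ 0.0770

0.0770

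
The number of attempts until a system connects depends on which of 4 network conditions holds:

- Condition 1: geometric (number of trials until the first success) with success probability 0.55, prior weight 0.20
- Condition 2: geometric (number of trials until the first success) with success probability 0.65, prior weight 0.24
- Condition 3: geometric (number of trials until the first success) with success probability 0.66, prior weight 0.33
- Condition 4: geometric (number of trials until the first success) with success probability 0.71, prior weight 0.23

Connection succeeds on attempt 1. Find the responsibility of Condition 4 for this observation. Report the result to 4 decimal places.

0.2524

By Bayes' theorem, P(k | x) = π_k f_k(x) / Σ_j π_j f_j(x).
Geometric probabilities:
  f_1 = 0.55·(1−0.55)^0 = 0.55·1 = 0.55
  f_2 = 0.65·(1−0.65)^0 = 0.65·1 = 0.65
  f_3 = 0.66·(1−0.66)^0 = 0.66·1 = 0.66
  f_4 = 0.71·(1−0.71)^0 = 0.71·1 = 0.71
Unnormalised posteriors:
  π_1·f_1 = 0.20 × 0.55 = 0.11
  π_2·f_2 = 0.24 × 0.65 = 0.156
  π_3·f_3 = 0.33 × 0.66 = 0.2178
  π_4·f_4 = 0.23 × 0.71 = 0.1633
Sum: 0.11 + 0.156 + 0.2178 + 0.1633 = 0.6471
Responsibility of Condition 4: 0.1633 / 0.6471 ≈ 0.2524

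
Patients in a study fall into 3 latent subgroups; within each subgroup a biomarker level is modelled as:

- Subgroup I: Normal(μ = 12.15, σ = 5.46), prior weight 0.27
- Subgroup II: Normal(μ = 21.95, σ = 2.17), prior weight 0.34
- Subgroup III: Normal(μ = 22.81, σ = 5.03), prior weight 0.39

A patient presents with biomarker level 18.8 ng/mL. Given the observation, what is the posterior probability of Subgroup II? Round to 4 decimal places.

P(component k | x) = P(Z=k)·f_k(x) / marginal(x), where marginal(x) = Σ_j P(Z=j)·f_j(x).
Normal densities:
  p_I = (1/(5.46·√(2π)))·exp(−(18.8−12.15)²/(2·5.46²)) = 0.073066·exp(-0.74170) = 0.0348018
  p_II = (1/(2.17·√(2π)))·exp(−(18.8−21.95)²/(2·2.17²)) = 0.183844·exp(-1.05359) = 0.0641035
  p_III = (1/(5.03·√(2π)))·exp(−(18.8−22.81)²/(2·5.03²)) = 0.079313·exp(-0.31778) = 0.0577209
Multiply by the mixture weights:
  P(Z=I)·p_I = 0.27 × 0.0348018 = 0.00939648
  P(Z=II)·p_II = 0.34 × 0.0641035 = 0.0217952
  P(Z=III)·p_III = 0.39 × 0.0577209 = 0.0225112
Normaliser: 0.00939648 + 0.0217952 + 0.0225112 = 0.0537028
P(Subgroup II | data) = 0.0217952 / 0.0537028 ≈ 0.4058

0.4058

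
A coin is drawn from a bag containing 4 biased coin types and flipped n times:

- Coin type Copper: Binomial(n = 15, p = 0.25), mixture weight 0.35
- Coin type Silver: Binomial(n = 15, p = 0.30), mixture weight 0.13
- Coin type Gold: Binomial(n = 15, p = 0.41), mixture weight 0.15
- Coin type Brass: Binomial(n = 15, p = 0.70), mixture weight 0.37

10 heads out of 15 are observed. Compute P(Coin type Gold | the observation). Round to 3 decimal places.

0.053

Apply Bayes' rule: the posterior for each component is proportional to its prior times its likelihood at x.
Evaluate each component's likelihood at the observed value:
  f_Copper = 0.000679613
  f_Silver = 0.00298029
  f_Gold = 0.0288173
  f_Brass = 0.20613
Weight by the priors:
  π_Copper·f_Copper = 0.35 × 0.000679613 = 0.000237865
  π_Silver·f_Silver = 0.13 × 0.00298029 = 0.000387437
  π_Gold·f_Gold = 0.15 × 0.0288173 = 0.0043226
  π_Brass·f_Brass = 0.37 × 0.20613 = 0.0762682
Evidence: 0.000237865 + 0.000387437 + 0.0043226 + 0.0762682 = 0.0812161
P(Coin type Gold | the observation) = 0.0043226 / 0.0812161 ≈ 0.053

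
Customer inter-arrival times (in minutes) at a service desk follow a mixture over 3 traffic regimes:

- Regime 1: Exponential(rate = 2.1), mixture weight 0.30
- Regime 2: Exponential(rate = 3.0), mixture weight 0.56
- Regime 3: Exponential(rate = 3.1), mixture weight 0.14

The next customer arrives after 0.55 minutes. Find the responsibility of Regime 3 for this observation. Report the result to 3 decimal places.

The responsibility of component k is π_k f_k(x) divided by Σ_j π_j f_j(x).
Evaluate each component's likelihood at the observed value:
  p_1 = 0.661621
  p_2 = 0.57615
  p_3 = 0.563494
Weight by the priors:
  π_1·p_1 = 0.30 × 0.661621 = 0.198486
  π_2·p_2 = 0.56 × 0.57615 = 0.322644
  π_3·p_3 = 0.14 × 0.563494 = 0.0788892
Sum: 0.198486 + 0.322644 + 0.0788892 = 0.600019
P(Regime 3 | 0.55 minutes) ≈ 0.131

0.131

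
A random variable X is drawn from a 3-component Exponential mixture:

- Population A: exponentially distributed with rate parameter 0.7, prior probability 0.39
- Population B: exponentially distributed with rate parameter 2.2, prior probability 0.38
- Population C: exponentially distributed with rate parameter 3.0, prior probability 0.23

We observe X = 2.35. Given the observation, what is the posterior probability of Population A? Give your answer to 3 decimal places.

Apply Bayes' rule: the posterior for each component is proportional to its prior times its likelihood at x.
Component likelihoods at x = 2.35:
  p_A = 0.7·e^(−0.7·2.35) = 0.7·e^(−1.6450) = 0.135109
  p_B = 2.2·e^(−2.2·2.35) = 2.2·e^(−5.1700) = 0.0125061
  p_C = 3.0·e^(−3.0·2.35) = 3.0·e^(−7.0500) = 0.00260223
Unnormalised posteriors:
  π_A·p_A = 0.39 × 0.135109 = 0.0526924
  π_B·p_B = 0.38 × 0.0125061 = 0.0047523
  π_C·p_C = 0.23 × 0.00260223 = 0.000598512
Sum: 0.0526924 + 0.0047523 + 0.000598512 = 0.0580432
Responsibility of Population A: 0.0526924 / 0.0580432 ≈ 0.908

0.908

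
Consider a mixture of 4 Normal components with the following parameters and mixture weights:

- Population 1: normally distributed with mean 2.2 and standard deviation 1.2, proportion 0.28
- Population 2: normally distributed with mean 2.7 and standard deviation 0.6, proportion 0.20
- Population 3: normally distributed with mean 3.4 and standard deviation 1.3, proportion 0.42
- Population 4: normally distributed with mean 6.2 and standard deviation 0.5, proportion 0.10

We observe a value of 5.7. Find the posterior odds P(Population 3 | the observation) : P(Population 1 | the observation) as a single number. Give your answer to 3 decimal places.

20.365

Posterior odds = (w_i f_i(x)) / (w_j f_j(x)); the normalising sum cancels.
Normal densities:
  p_1 = (1/(1.2·√(2π)))·exp(−(5.7−2.2)²/(2·1.2²)) = 0.332452·exp(-4.25347) = 0.00472573
  p_2 = (1/(0.6·√(2π)))·exp(−(5.7−2.7)²/(2·0.6²)) = 0.664904·exp(-12.50000) = 2.47787e-06
  p_3 = (1/(1.3·√(2π)))·exp(−(5.7−3.4)²/(2·1.3²)) = 0.306879·exp(-1.56509) = 0.064159
  p_4 = (1/(0.5·√(2π)))·exp(−(5.7−6.2)²/(2·0.5²)) = 0.797885·exp(-0.50000) = 0.483941
Posterior odds = (w_3·p_3) / (w_1·p_1) = (0.42·0.064159) / (0.28·0.00472573) = 0.0269468 / 0.00132321 ≈ 20.365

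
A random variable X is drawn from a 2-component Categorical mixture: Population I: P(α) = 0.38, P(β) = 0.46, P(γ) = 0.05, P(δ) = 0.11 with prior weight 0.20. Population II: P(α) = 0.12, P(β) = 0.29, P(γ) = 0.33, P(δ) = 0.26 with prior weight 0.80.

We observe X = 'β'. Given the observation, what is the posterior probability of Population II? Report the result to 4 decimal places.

0.7160

Posterior ∝ prior × likelihood, so P(k | x) ∝ P(Z=k) f_k(x); normalise over all components.
Evaluate each component's likelihood at the observed value:
  f_I = P(β | comp) = 0.46
  f_II = P(β | comp) = 0.29
Multiply by the mixture weights:
  P(Z=I)·f_I = 0.20 × 0.46 = 0.092
  P(Z=II)·f_II = 0.80 × 0.29 = 0.232
Sum: 0.092 + 0.232 = 0.324
P(Population II | x) = 0.232 / 0.324 ≈ 0.7160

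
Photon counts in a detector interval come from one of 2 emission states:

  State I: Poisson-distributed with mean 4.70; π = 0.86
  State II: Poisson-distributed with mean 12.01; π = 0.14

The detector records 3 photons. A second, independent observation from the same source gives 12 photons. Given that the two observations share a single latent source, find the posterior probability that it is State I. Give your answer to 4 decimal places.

0.9139

By Bayes' theorem, P(k | x) = w_k f_k(x) / Σ_j w_j f_j(x).
Since both observations come from the same component, the likelihood for component k is f_k(x₁)·f_k(x₂).
  p_I = [0.157383] × [0.00220624] = 0.000347225
  p_II = [0.00175631] × [0.114367] = 0.000200865
Multiply by the mixture weights:
  w_I·p_I = 0.86 × 0.000347225 = 0.000298614
  w_II·p_II = 0.14 × 0.000200865 = 2.8121e-05
Marginal: 0.000298614 + 2.8121e-05 = 0.000326735
Responsibility of State I: 0.000298614 / 0.000326735 ≈ 0.9139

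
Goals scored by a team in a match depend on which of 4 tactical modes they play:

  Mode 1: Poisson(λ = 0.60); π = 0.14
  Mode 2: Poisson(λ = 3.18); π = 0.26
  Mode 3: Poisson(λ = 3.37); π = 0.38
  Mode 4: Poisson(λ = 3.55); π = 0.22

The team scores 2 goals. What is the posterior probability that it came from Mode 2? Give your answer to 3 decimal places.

Apply Bayes' rule: the posterior for each component is proportional to its prior times its likelihood at x.
Component likelihoods at x = 2 goals:
  f_1 = e^(−0.60)·0.60^2/2! = 0.0987861
  f_2 = e^(−3.18)·3.18^2/2! = 0.210265
  f_3 = e^(−3.37)·3.37^2/2! = 0.19528
  f_4 = e^(−3.55)·3.55^2/2! = 0.181001
Weight by the priors:
  w_1·f_1 = 0.14 × 0.0987861 = 0.0138301
  w_2·f_2 = 0.26 × 0.210265 = 0.054669
  w_3·f_3 = 0.38 × 0.19528 = 0.0742063
  w_4·f_4 = 0.22 × 0.181001 = 0.0398202
Evidence: 0.0138301 + 0.054669 + 0.0742063 + 0.0398202 = 0.182526
Responsibility of Mode 2: 0.054669 / 0.182526 ≈ 0.300

0.300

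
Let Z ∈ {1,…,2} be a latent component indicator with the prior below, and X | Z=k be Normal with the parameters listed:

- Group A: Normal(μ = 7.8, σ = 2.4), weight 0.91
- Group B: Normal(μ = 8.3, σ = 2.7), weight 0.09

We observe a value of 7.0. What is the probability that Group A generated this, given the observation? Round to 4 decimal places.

0.9236

Apply Bayes' rule: the posterior for each component is proportional to its prior times its likelihood at x.
Evaluate each component's likelihood at the observed value:
  L_A = (1/(2.4·√(2π)))·exp(−(7.0−7.8)²/(2·2.4²)) = 0.166226·exp(-0.05556) = 0.157243
  L_B = (1/(2.7·√(2π)))·exp(−(7.0−8.3)²/(2·2.7²)) = 0.147756·exp(-0.11591) = 0.131585
Multiply by the mixture weights:
  π_A·L_A = 0.91 × 0.157243 = 0.143091
  π_B·L_B = 0.09 × 0.131585 = 0.0118426
Sum: 0.143091 + 0.0118426 = 0.154934
P(Group A | x) ≈ 0.9236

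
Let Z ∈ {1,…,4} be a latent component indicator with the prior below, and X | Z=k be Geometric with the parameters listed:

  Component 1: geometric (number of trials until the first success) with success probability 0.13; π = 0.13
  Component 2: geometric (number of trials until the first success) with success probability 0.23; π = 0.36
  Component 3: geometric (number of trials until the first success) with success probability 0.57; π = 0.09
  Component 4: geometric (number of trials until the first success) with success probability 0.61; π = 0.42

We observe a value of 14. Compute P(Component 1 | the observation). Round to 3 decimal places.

Posterior ∝ prior × likelihood, so P(k | x) ∝ π_k f_k(x); normalise over all components.
Evaluate each component's likelihood at the observed value:
  p_1 = 0.13·(1−0.13)^13 = 0.13·0.163588 = 0.0212664
  p_2 = 0.23·(1−0.23)^13 = 0.23·0.0334487 = 0.0076932
  p_3 = 0.57·(1−0.57)^13 = 0.57·1.71826e-05 = 9.79411e-06
  p_4 = 0.61·(1−0.61)^13 = 0.61·4.82881e-06 = 2.94557e-06
Weight by the priors:
  π_1·p_1 = 0.13 × 0.0212664 = 0.00276463
  π_2·p_2 = 0.36 × 0.0076932 = 0.00276955
  π_3·p_3 = 0.09 × 9.79411e-06 = 8.81469e-07
  π_4·p_4 = 0.42 × 2.94557e-06 = 1.23714e-06
Denominator: 0.00276463 + 0.00276955 + 8.81469e-07 + 1.23714e-06 = 0.0055363
So the posterior for Component 1 is 0.00276463 / 0.0055363 ≈ 0.499.

0.499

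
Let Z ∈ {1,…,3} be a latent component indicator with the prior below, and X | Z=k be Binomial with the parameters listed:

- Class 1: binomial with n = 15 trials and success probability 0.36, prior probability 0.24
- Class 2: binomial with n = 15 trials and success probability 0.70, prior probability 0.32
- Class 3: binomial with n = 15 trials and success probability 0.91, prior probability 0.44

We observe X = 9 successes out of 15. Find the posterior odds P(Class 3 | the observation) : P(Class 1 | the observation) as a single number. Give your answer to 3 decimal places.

Posterior odds = (π_i f_i(x)) / (π_j f_j(x)); the normalising sum cancels.
Binomial probabilities:
  L_1 = C(15,9)·0.36^9·0.64^6 = 5005·0.00010156·0.0687195 = 0.0349306
  L_2 = C(15,9)·0.70^9·0.30^6 = 5005·0.0403536·0.000729 = 0.147236
  L_3 = C(15,9)·0.91^9·0.09^6 = 5005·0.42793·5.31441e-07 = 0.00113823
0.000500823 / 0.00838335 ≈ 0.060

0.060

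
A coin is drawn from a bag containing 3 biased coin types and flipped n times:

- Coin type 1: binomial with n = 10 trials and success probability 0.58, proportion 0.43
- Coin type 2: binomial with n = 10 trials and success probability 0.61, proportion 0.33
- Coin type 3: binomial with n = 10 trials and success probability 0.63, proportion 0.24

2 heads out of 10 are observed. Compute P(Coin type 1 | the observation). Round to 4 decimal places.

0.5854

P(component k | x) = π_k·f_k(x) / marginal(x), where marginal(x) = Σ_j π_j·f_j(x).
Component likelihoods at x = 2 heads out of 10:
  L_1 = 0.0146576
  L_2 = 0.00896167
  L_3 = 0.00627346
Multiply by the mixture weights:
  π_1·L_1 = 0.43 × 0.0146576 = 0.00630277
  π_2·L_2 = 0.33 × 0.00896167 = 0.00295735
  π_3·L_3 = 0.24 × 0.00627346 = 0.00150563
Marginal: 0.00630277 + 0.00295735 + 0.00150563 = 0.0107658
P(Coin type 1 | 2 heads out of 10) = 0.00630277 / 0.0107658 ≈ 0.5854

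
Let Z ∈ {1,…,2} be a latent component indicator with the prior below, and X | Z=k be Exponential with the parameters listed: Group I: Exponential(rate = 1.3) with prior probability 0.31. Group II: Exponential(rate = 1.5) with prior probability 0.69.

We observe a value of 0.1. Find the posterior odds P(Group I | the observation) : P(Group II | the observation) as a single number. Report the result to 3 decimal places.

0.397

Posterior odds = (w_i f_i(x)) / (w_j f_j(x)); the normalising sum cancels.
Exponential densities:
  L_I = 1.14152
  L_II = 1.29106
Odds = (0.31/0.69) × (1.14152/1.29106) = 0.449275 × 0.884174 ≈ 0.397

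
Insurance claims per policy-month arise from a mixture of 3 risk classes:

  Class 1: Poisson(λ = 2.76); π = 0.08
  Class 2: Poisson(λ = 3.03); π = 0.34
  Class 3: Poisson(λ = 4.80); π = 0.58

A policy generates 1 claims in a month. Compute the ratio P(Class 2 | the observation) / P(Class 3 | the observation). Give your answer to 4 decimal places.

Posterior odds = (w_i f_i(x)) / (w_j f_j(x)); the normalising sum cancels.
Evaluate each component's likelihood at the observed value:
  f_1 = 0.174685
  f_2 = 0.146396
  f_3 = 0.0395028
0.0497748 / 0.0229116 ≈ 2.1725

2.1725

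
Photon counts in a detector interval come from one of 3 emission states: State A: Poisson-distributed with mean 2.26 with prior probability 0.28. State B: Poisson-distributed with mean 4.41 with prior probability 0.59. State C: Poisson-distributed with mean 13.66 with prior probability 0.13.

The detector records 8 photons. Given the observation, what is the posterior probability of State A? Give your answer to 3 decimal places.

The responsibility of component k is w_k f_k(x) divided by Σ_j w_j f_j(x).
Poisson probabilities:
  p_A = e^(−2.26)·2.26^8/8! = 0.00176133
  p_B = e^(−4.41)·4.41^8/8! = 0.043127
  p_C = e^(−13.66)·13.66^8/8! = 0.0351255
Weight by the priors:
  w_A·p_A = 0.28 × 0.00176133 = 0.000493173
  w_B·p_B = 0.59 × 0.043127 = 0.0254449
  w_C·p_C = 0.13 × 0.0351255 = 0.00456631
Denominator: 0.000493173 + 0.0254449 + 0.00456631 = 0.0305044
P(State A | 8 photons) ≈ 0.016

0.016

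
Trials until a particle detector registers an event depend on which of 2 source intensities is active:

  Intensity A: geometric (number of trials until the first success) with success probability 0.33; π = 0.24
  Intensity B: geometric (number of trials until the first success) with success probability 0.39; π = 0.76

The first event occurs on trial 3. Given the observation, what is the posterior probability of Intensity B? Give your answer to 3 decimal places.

0.756

Apply Bayes' rule: the posterior for each component is proportional to its prior times its likelihood at x.
Evaluate each component's likelihood at the observed value:
  f_A = 0.33·(1−0.33)^2 = 0.33·0.4489 = 0.148137
  f_B = 0.39·(1−0.39)^2 = 0.39·0.3721 = 0.145119
Prior × likelihood for each component:
  P(Z=A)·f_A = 0.24 × 0.148137 = 0.0355529
  P(Z=B)·f_B = 0.76 × 0.145119 = 0.11029
Denominator: 0.0355529 + 0.11029 = 0.145843
P(Intensity B | data) ≈ 0.756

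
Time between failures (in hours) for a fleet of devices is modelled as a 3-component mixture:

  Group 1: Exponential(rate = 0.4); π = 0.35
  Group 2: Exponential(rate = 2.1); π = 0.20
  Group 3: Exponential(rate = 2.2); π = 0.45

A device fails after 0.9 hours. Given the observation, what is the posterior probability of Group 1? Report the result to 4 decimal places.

Posterior ∝ prior × likelihood, so P(k | x) ∝ w_k f_k(x); normalise over all components.
Component likelihoods at x = 0.9 hours:
  p_1 = 0.4·e^(−0.4·0.9) = 0.4·e^(−0.3600) = 0.279071
  p_2 = 2.1·e^(−2.1·0.9) = 2.1·e^(−1.8900) = 0.317251
  p_3 = 2.2·e^(−2.2·0.9) = 2.2·e^(−1.9800) = 0.303752
Multiply by the mixture weights:
  w_1·p_1 = 0.35 × 0.279071 = 0.0976747
  w_2·p_2 = 0.20 × 0.317251 = 0.0634502
  w_3·p_3 = 0.45 × 0.303752 = 0.136689
Normaliser: 0.0976747 + 0.0634502 + 0.136689 = 0.297813
Responsibility of Group 1: 0.0976747 / 0.297813 ≈ 0.3280

0.3280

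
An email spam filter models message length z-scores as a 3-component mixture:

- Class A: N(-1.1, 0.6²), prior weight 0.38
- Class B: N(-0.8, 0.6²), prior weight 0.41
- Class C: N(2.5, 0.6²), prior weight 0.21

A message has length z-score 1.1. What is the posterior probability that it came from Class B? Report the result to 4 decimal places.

P(component k | x) = P(Z=k)·f_k(x) / marginal(x), where marginal(x) = Σ_j P(Z=j)·f_j(x).
Normal densities:
  p_A = (1/(0.6·√(2π)))·exp(−(1.1−-1.1)²/(2·0.6²)) = 0.664904·exp(-6.72222) = 0.000800451
  p_B = (1/(0.6·√(2π)))·exp(−(1.1−-0.8)²/(2·0.6²)) = 0.664904·exp(-5.01389) = 0.00441829
  p_C = (1/(0.6·√(2π)))·exp(−(1.1−2.5)²/(2·0.6²)) = 0.664904·exp(-2.72222) = 0.0437031
Multiply by the mixture weights:
  P(Z=A)·p_A = 0.38 × 0.000800451 = 0.000304171
  P(Z=B)·p_B = 0.41 × 0.00441829 = 0.0018115
  P(Z=C)·p_C = 0.21 × 0.0437031 = 0.00917766
Normaliser: 0.000304171 + 0.0018115 + 0.00917766 = 0.0112933
Responsibility of Class B: 0.0018115 / 0.0112933 ≈ 0.1604

0.1604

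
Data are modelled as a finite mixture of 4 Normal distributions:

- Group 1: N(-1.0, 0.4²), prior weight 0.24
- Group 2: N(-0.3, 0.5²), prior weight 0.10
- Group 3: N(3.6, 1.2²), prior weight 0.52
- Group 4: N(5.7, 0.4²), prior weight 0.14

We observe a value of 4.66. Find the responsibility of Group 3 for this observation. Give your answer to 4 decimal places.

0.9610

Posterior ∝ prior × likelihood, so P(k | x) ∝ π_k f_k(x); normalise over all components.
Evaluate each component's likelihood at the observed value:
  p_1 = 3.31961e-44
  p_2 = 3.41399e-22
  p_3 = 0.225058
  p_4 = 0.0339574
Multiply by the mixture weights:
  π_1·p_1 = 0.24 × 3.31961e-44 = 7.96706e-45
  π_2·p_2 = 0.10 × 3.41399e-22 = 3.41399e-23
  π_3·p_3 = 0.52 × 0.225058 = 0.11703
  π_4·p_4 = 0.14 × 0.0339574 = 0.00475404
Normaliser: 7.96706e-45 + 3.41399e-23 + 0.11703 + 0.00475404 = 0.121784
P(Group 3 | the observation) ≈ 0.9610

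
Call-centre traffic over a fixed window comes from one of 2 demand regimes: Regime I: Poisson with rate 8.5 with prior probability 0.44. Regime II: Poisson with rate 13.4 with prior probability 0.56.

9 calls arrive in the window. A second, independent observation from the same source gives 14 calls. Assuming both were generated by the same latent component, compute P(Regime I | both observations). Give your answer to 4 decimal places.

0.2869

P(component k | x) = w_k·f_k(x) / marginal(x), where marginal(x) = Σ_j w_j·f_j(x).
Since both observations come from the same component, the likelihood for component k is f_k(x₁)·f_k(x₂).
  p_I = [e^(−8.5)·8.5^9/9! = 0.129869] × [0.0239858] = 0.003115
  p_II = [e^(−13.4)·13.4^9/9! = 0.0581613] × [0.104595] = 0.00608341
Unnormalised posteriors:
  w_I·p_I = 0.44 × 0.003115 = 0.0013706
  w_II·p_II = 0.56 × 0.00608341 = 0.00340671
Sum: 0.0013706 + 0.00340671 = 0.00477731
So the posterior for Regime I is 0.0013706 / 0.00477731 ≈ 0.2869.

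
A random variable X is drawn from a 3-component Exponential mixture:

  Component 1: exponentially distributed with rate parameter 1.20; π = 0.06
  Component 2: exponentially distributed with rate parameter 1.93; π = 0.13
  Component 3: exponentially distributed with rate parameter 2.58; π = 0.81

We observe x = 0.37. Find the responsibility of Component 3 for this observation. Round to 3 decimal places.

By Bayes' theorem, P(k | x) = P(Z=k) f_k(x) / Σ_j P(Z=j) f_j(x).
Component likelihoods at x = 0.37:
  f_1 = 0.769759
  f_2 = 0.944991
  f_3 = 0.993213
Multiply by the mixture weights:
  P(Z=1)·f_1 = 0.06 × 0.769759 = 0.0461855
  P(Z=2)·f_2 = 0.13 × 0.944991 = 0.122849
  P(Z=3)·f_3 = 0.81 × 0.993213 = 0.804502
Evidence: 0.0461855 + 0.122849 + 0.804502 = 0.973536
P(Component 3 | the observation) = 0.804502 / 0.973536 ≈ 0.826

0.826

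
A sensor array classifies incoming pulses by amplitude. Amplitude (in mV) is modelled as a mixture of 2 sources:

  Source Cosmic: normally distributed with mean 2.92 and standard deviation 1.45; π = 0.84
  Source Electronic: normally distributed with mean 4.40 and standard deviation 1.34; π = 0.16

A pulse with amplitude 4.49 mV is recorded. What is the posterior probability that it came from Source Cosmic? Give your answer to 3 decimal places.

Apply Bayes' rule: the posterior for each component is proportional to its prior times its likelihood at x.
Component likelihoods at x = 4.49 mV:
  f_Cosmic = 0.153097
  f_Electronic = 0.297047
Weight by the priors:
  w_Cosmic·f_Cosmic = 0.84 × 0.153097 = 0.128601
  w_Electronic·f_Electronic = 0.16 × 0.297047 = 0.0475276
Marginal: 0.128601 + 0.0475276 = 0.176129
Responsibility of Source Cosmic: 0.128601 / 0.176129 ≈ 0.730

0.730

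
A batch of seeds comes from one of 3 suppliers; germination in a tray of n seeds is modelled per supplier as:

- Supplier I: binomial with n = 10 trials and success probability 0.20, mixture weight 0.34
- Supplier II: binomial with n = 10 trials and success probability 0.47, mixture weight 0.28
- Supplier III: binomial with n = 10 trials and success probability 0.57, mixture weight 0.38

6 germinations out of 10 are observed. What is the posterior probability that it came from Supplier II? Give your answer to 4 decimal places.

0.3438

P(component k | x) = π_k·f_k(x) / marginal(x), where marginal(x) = Σ_j π_j·f_j(x).
Component likelihoods at x = 6 germinations out of 10:
  L_I = C(10,6)·0.20^6·0.80^4 = 210·6.4e-05·0.4096 = 0.00550502
  L_II = C(10,6)·0.47^6·0.53^4 = 210·0.0107792·0.0789048 = 0.178612
  L_III = C(10,6)·0.57^6·0.43^4 = 210·0.0342964·0.034188 = 0.246231
Unnormalised posteriors:
  π_I·L_I = 0.34 × 0.00550502 = 0.00187171
  π_II·L_II = 0.28 × 0.178612 = 0.0500113
  π_III·L_III = 0.38 × 0.246231 = 0.0935677
Marginal: 0.00187171 + 0.0500113 + 0.0935677 = 0.145451
So the posterior for Supplier II is 0.0500113 / 0.145451 ≈ 0.3438.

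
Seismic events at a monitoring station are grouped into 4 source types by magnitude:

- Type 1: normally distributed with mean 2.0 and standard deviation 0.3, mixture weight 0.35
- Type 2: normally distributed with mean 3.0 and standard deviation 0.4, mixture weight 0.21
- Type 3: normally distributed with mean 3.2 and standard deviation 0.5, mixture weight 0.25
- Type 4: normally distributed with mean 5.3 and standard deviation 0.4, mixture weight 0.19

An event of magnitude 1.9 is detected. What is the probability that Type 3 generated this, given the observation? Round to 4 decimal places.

Apply Bayes' rule: the posterior for each component is proportional to its prior times its likelihood at x.
Evaluate each component's likelihood at the observed value:
  p_1 = (1/(0.3·√(2π)))·exp(−(1.9−2.0)²/(2·0.3²)) = 1.329808·exp(-0.05556) = 1.25794
  p_2 = (1/(0.4·√(2π)))·exp(−(1.9−3.0)²/(2·0.4²)) = 0.997356·exp(-3.78125) = 0.0227339
  p_3 = (1/(0.5·√(2π)))·exp(−(1.9−3.2)²/(2·0.5²)) = 0.797885·exp(-3.38000) = 0.0271659
  p_4 = (1/(0.4·√(2π)))·exp(−(1.9−5.3)²/(2·0.4²)) = 0.997356·exp(-36.12500) = 2.04156e-16
Weight by the priors:
  w_1·p_1 = 0.35 × 1.25794 = 0.44028
  w_2·p_2 = 0.21 × 0.0227339 = 0.00477412
  w_3·p_3 = 0.25 × 0.0271659 = 0.00679148
  w_4·p_4 = 0.19 × 2.04156e-16 = 3.87896e-17
Evidence: 0.44028 + 0.00477412 + 0.00679148 + 3.87896e-17 = 0.451846
So the posterior for Type 3 is 0.00679148 / 0.451846 ≈ 0.0150.

0.0150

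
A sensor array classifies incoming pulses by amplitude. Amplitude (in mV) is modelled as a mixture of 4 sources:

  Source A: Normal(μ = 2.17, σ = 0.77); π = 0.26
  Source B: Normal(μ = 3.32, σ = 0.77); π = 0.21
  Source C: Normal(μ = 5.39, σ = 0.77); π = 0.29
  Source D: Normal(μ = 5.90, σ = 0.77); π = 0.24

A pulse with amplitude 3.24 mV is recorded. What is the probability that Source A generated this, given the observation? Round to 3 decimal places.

0.315

By Bayes' theorem, P(k | x) = w_k f_k(x) / Σ_j w_j f_j(x).
Component likelihoods at x = 3.24 mV:
  p_A = 0.19729
  p_B = 0.515318
  p_C = 0.0105062
  p_D = 0.00132742
Weight by the priors:
  w_A·p_A = 0.26 × 0.19729 = 0.0512953
  w_B·p_B = 0.21 × 0.515318 = 0.108217
  w_C·p_C = 0.29 × 0.0105062 = 0.00304681
  w_D·p_D = 0.24 × 0.00132742 = 0.000318581
Sum: 0.0512953 + 0.108217 + 0.00304681 + 0.000318581 = 0.162877
P(Source A | 3.24 mV) ≈ 0.315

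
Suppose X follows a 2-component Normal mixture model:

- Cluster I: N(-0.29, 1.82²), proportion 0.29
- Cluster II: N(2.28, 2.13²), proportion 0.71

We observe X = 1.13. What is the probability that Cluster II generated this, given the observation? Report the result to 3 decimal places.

By Bayes' theorem, P(k | x) = P(Z=k) f_k(x) / Σ_j P(Z=j) f_j(x).
Component likelihoods at x = 1.13:
  L_I = 0.161678
  L_II = 0.161895
Prior × likelihood for each component:
  P(Z=I)·L_I = 0.29 × 0.161678 = 0.0468867
  P(Z=II)·L_II = 0.71 × 0.161895 = 0.114945
Denominator: 0.0468867 + 0.114945 = 0.161832
So the posterior for Cluster II is 0.114945 / 0.161832 ≈ 0.710.

0.710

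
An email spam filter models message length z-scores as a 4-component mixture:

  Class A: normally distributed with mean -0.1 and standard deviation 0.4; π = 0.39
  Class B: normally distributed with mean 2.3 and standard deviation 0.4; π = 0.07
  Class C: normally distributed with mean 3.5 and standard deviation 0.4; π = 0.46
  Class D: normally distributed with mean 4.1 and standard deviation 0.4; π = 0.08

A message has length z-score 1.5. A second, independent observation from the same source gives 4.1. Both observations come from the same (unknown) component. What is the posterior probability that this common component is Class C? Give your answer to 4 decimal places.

0.5945

The responsibility of component k is π_k f_k(x) divided by Σ_j π_j f_j(x).
Since both observations come from the same component, the likelihood for component k is f_k(x₁)·f_k(x₂).
  f_A = [0.000334576] × [1.14384e-24] = 3.82702e-28
  f_B = [0.134977] × [3.99594e-05] = 5.39361e-06
  f_C = [3.7168e-06] × [0.323794] = 1.20348e-06
  f_D = [6.67389e-10] × [0.997356] = 6.65624e-10
Prior × likelihood for each component:
  π_A·f_A = 0.39 × 3.82702e-28 = 1.49254e-28
  π_B·f_B = 0.07 × 5.39361e-06 = 3.77553e-07
  π_C·f_C = 0.46 × 1.20348e-06 = 5.53599e-07
  π_D·f_D = 0.08 × 6.65624e-10 = 5.325e-11
Marginal: 1.49254e-28 + 3.77553e-07 + 5.53599e-07 + 5.325e-11 = 9.31205e-07
P(Class C | data) ≈ 0.5945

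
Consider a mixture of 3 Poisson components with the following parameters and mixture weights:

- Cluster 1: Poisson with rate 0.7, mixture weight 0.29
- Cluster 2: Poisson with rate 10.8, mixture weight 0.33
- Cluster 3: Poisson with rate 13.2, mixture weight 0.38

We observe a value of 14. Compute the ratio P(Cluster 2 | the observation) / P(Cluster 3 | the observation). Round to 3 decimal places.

The posterior odds equal the prior odds times the likelihood ratio: (π_i/π_j)·(f_i(x)/f_j(x)).
Poisson probabilities:
  L_1 = 3.8633e-14
  L_2 = 0.0687296
  L_3 = 0.1035
Odds = (0.33/0.38) × (0.0687296/0.1035) = 0.868421 × 0.664055 ≈ 0.577

0.577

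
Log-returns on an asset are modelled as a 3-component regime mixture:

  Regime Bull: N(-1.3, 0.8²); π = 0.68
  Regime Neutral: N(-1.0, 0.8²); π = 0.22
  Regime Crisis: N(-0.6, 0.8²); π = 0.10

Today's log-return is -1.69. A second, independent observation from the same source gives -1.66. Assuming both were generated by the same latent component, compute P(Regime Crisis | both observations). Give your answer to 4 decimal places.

0.0245

The responsibility of component k is w_k f_k(x) divided by Σ_j w_j f_j(x).
Since both observations come from the same component, the likelihood for component k is f_k(x₁)·f_k(x₂).
  L_Bull = [(1/(0.8·√(2π)))·exp(−(-1.69−-1.3)²/(2·0.8²)) = 0.498678·exp(-0.11883) = 0.442806] × [0.450659] = 0.199554
  L_Neutral = [(1/(0.8·√(2π)))·exp(−(-1.69−-1.0)²/(2·0.8²)) = 0.498678·exp(-0.37195) = 0.343782] × [0.354833] = 0.121985
  L_Crisis = [(1/(0.8·√(2π)))·exp(−(-1.69−-0.6)²/(2·0.8²)) = 0.498678·exp(-0.92820) = 0.197109] × [0.207296] = 0.0408599
Weight by the priors:
  w_Bull·L_Bull = 0.68 × 0.199554 = 0.135697
  w_Neutral·L_Neutral = 0.22 × 0.121985 = 0.0268367
  w_Crisis·L_Crisis = 0.10 × 0.0408599 = 0.00408599
Marginal: 0.135697 + 0.0268367 + 0.00408599 = 0.16662
So the posterior for Regime Crisis is 0.00408599 / 0.16662 ≈ 0.0245.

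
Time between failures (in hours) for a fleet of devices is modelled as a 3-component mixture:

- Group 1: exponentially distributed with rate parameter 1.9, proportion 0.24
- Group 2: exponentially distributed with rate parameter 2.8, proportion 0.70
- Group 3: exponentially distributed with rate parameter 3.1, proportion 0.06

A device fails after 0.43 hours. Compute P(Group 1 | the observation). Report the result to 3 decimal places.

0.240

Apply Bayes' rule: the posterior for each component is proportional to its prior times its likelihood at x.
Evaluate each component's likelihood at the observed value:
  f_1 = 1.9·e^(−1.9·0.43) = 1.9·e^(−0.8170) = 0.839334
  f_2 = 2.8·e^(−2.8·0.43) = 2.8·e^(−1.2040) = 0.839977
  f_3 = 3.1·e^(−3.1·0.43) = 3.1·e^(−1.3330) = 0.817424
Prior × likelihood for each component:
  P(Z=1)·f_1 = 0.24 × 0.839334 = 0.20144
  P(Z=2)·f_2 = 0.70 × 0.839977 = 0.587984
  P(Z=3)·f_3 = 0.06 × 0.817424 = 0.0490454
Sum: 0.20144 + 0.587984 + 0.0490454 = 0.83847
P(Group 1 | x) ≈ 0.240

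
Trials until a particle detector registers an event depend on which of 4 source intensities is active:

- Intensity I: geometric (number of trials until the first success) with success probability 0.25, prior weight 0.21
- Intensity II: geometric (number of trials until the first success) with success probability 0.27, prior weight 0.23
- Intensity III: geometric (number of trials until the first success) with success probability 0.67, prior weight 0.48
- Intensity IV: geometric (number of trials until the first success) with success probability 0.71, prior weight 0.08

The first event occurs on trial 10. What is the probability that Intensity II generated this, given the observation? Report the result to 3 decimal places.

0.480

Posterior ∝ prior × likelihood, so P(k | x) ∝ π_k f_k(x); normalise over all components.
Geometric probabilities:
  f_I = 0.25·(1−0.25)^9 = 0.25·0.0750847 = 0.0187712
  f_II = 0.27·(1−0.27)^9 = 0.27·0.0588716 = 0.0158953
  f_III = 0.67·(1−0.67)^9 = 0.67·4.64115e-05 = 3.10957e-05
  f_IV = 0.71·(1−0.71)^9 = 0.71·1.45071e-05 = 1.03001e-05
Prior × likelihood for each component:
  π_I·f_I = 0.21 × 0.0187712 = 0.00394195
  π_II·f_II = 0.23 × 0.0158953 = 0.00365593
  π_III·f_III = 0.48 × 3.10957e-05 = 1.49259e-05
  π_IV·f_IV = 0.08 × 1.03001e-05 = 8.24006e-07
Denominator: 0.00394195 + 0.00365593 + 1.49259e-05 + 8.24006e-07 = 0.00761362
P(Intensity II | data) = 0.00365593 / 0.00761362 ≈ 0.480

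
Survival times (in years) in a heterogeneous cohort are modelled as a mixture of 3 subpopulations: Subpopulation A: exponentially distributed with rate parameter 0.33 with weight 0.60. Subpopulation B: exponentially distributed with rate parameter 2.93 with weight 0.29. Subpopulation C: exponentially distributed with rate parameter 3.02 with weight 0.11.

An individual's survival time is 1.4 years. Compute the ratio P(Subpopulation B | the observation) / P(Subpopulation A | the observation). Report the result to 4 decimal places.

Only the two components matter; the odds are (π_i f_i(x)) / (π_j f_j(x)).
Component likelihoods at x = 1.4 years:
  f_A = 0.33·e^(−0.33·1.4) = 0.33·e^(−0.4620) = 0.207907
  f_B = 2.93·e^(−2.93·1.4) = 2.93·e^(−4.1020) = 0.0484609
  f_C = 3.02·e^(−3.02·1.4) = 3.02·e^(−4.2280) = 0.0440362
Posterior odds = (π_B·f_B) / (π_A·f_A) = (0.29·0.0484609) / (0.60·0.207907) = 0.0140537 / 0.124744 ≈ 0.1127

0.1127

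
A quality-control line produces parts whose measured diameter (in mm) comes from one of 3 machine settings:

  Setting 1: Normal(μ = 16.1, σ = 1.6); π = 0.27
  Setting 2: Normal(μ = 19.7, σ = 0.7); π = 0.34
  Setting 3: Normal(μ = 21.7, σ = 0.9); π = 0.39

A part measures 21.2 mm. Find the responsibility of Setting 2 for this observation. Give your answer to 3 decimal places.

Posterior ∝ prior × likelihood, so P(k | x) ∝ π_k f_k(x); normalise over all components.
Component likelihoods at x = 21.2 mm:
  f_1 = (1/(1.6·√(2π)))·exp(−(21.2−16.1)²/(2·1.6²)) = 0.249339·exp(-5.08008) = 0.00155074
  f_2 = (1/(0.7·√(2π)))·exp(−(21.2−19.7)²/(2·0.7²)) = 0.569918·exp(-2.29592) = 0.057373
  f_3 = (1/(0.9·√(2π)))·exp(−(21.2−21.7)²/(2·0.9²)) = 0.443269·exp(-0.15432) = 0.37988
Prior × likelihood for each component:
  π_1·f_1 = 0.27 × 0.00155074 = 0.000418701
  π_2·f_2 = 0.34 × 0.057373 = 0.0195068
  π_3·f_3 = 0.39 × 0.37988 = 0.148153
Denominator: 0.000418701 + 0.0195068 + 0.148153 = 0.168079
So the posterior for Setting 2 is 0.0195068 / 0.168079 ≈ 0.116.

0.116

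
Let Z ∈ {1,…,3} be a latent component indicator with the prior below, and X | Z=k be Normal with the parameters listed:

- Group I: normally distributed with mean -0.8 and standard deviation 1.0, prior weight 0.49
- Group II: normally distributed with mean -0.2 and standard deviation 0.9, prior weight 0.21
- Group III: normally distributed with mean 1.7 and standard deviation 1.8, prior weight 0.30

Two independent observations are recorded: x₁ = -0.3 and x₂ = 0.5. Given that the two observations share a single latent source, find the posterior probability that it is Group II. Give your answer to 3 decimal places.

0.458

The responsibility of component k is P(Z=k) f_k(x) divided by Σ_j P(Z=j) f_j(x).
Since both observations come from the same component, the likelihood for component k is f_k(x₁)·f_k(x₂).
  f_I = [(1/(1.0·√(2π)))·exp(−(-0.3−-0.8)²/(2·1.0²)) = 0.398942·exp(-0.12500) = 0.352065] × [0.171369] = 0.0603329
  f_II = [(1/(0.9·√(2π)))·exp(−(-0.3−-0.2)²/(2·0.9²)) = 0.443269·exp(-0.00617) = 0.440541] × [0.327572] = 0.144309
  f_III = [(1/(1.8·√(2π)))·exp(−(-0.3−1.7)²/(2·1.8²)) = 0.221635·exp(-0.61728) = 0.119551] × [0.177471] = 0.0212169
Multiply by the mixture weights:
  P(Z=I)·f_I = 0.49 × 0.0603329 = 0.0295631
  P(Z=II)·f_II = 0.21 × 0.144309 = 0.0303049
  P(Z=III)·f_III = 0.30 × 0.0212169 = 0.00636507
Evidence: 0.0295631 + 0.0303049 + 0.00636507 = 0.0662331
Responsibility of Group II: 0.0303049 / 0.0662331 ≈ 0.458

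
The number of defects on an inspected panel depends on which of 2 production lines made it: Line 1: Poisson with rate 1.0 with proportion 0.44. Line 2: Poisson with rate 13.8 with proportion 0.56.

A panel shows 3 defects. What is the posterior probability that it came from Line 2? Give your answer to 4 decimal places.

Posterior ∝ prior × likelihood, so P(k | x) ∝ π_k f_k(x); normalise over all components.
Component likelihoods at x = 3 defects:
  p_1 = 0.0613132
  p_2 = 0.000444859
Prior × likelihood for each component:
  π_1·p_1 = 0.44 × 0.0613132 = 0.0269778
  π_2·p_2 = 0.56 × 0.000444859 = 0.000249121
Denominator: 0.0269778 + 0.000249121 = 0.0272269
P(Line 2 | 3 defects) = 0.000249121 / 0.0272269 ≈ 0.0091

0.0091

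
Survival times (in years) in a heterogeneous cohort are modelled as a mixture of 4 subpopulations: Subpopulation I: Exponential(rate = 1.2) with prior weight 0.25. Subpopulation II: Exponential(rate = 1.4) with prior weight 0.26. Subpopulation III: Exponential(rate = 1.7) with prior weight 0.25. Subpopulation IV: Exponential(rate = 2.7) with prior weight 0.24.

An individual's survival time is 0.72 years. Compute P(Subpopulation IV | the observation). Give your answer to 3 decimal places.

Apply Bayes' rule: the posterior for each component is proportional to its prior times its likelihood at x.
Component likelihoods at x = 0.72 years:
  L_I = 0.505767
  L_II = 0.510927
  L_III = 0.499888
  L_IV = 0.386452
Prior × likelihood for each component:
  π_I·L_I = 0.25 × 0.505767 = 0.126442
  π_II·L_II = 0.26 × 0.510927 = 0.132841
  π_III·L_III = 0.25 × 0.499888 = 0.124972
  π_IV·L_IV = 0.24 × 0.386452 = 0.0927484
Evidence: 0.126442 + 0.132841 + 0.124972 + 0.0927484 = 0.477003
So the posterior for Subpopulation IV is 0.0927484 / 0.477003 ≈ 0.194.

0.194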